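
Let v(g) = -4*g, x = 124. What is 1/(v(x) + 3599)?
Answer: 1/3103 ≈ 0.00032227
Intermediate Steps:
1/(v(x) + 3599) = 1/(-4*124 + 3599) = 1/(-496 + 3599) = 1/3103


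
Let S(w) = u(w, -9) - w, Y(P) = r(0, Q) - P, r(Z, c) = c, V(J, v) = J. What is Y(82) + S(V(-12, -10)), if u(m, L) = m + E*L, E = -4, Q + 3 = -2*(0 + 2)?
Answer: -53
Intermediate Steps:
Q = -7 (Q = -3 - 2*(0 + 2) = -3 - 2*2 = -3 - 4 = -7)
u(m, L) = m - 4*L
Y(P) = -7 - P
S(w) = 36 (S(w) = (w - 4*(-9)) - w = (w + 36) - w = (36 + w) - w = 36)
Y(82) + S(V(-12, -10)) = (-7 - 1*82) + 36 = (-7 - 82) + 36 = -89 + 36 = -53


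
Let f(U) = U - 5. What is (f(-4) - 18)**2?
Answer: 729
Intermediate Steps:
f(U) = -5 + U
(f(-4) - 18)**2 = ((-5 - 4) - 18)**2 = (-9 - 18)**2 = (-27)**2 = 729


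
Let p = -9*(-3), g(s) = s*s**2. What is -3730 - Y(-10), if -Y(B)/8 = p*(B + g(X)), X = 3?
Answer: -58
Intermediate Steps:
g(s) = s**3
p = 27
Y(B) = -5832 - 216*B (Y(B) = -216*(B + 3**3) = -216*(B + 27) = -216*(27 + B) = -8*(729 + 27*B) = -5832 - 216*B)
-3730 - Y(-10) = -3730 - (-5832 - 216*(-10)) = -3730 - (-5832 + 2160) = -3730 - 1*(-3672) = -3730 + 3672 = -58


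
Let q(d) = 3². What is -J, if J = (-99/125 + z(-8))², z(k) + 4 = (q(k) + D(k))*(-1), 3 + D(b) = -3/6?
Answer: -6620329/62500 ≈ -105.93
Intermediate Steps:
q(d) = 9
D(b) = -7/2 (D(b) = -3 - 3/6 = -3 - 3*⅙ = -3 - ½ = -7/2)
z(k) = -19/2 (z(k) = -4 + (9 - 7/2)*(-1) = -4 + (11/2)*(-1) = -4 - 11/2 = -19/2)
J = 6620329/62500 (J = (-99/125 - 19/2)² = (-2573/250)² = 6620329/62500 ≈ 105.93)
-J = -1*6620329/62500 = -6620329/62500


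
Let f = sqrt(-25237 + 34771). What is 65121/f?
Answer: 3101*sqrt(9534)/454 ≈ 666.93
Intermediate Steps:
f = sqrt(9534) ≈ 97.642
65121/f = 65121/(sqrt(9534)) = 65121*(sqrt(9534)/9534) = 3101*sqrt(9534)/454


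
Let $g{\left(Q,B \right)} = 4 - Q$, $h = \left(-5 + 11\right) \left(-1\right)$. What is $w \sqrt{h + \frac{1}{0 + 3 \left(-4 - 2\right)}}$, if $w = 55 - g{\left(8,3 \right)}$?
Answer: $\frac{59 i \sqrt{218}}{6} \approx 145.19 i$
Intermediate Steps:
$h = -6$ ($h = 6 \left(-1\right) = -6$)
$w = 59$ ($w = 55 - \left(4 - 8\right) = 55 - -4 = 55 + 4 = 59$)
$w \sqrt{h + \frac{1}{0 + 3 \left(-4 - 2\right)}} = 59 \sqrt{-6 + \frac{1}{0 + 3 \left(-4 - 2\right)}} = 59 \sqrt{-6 + \frac{1}{0 + 3 \left(-6\right)}} = 59 \sqrt{-6 + \frac{1}{0 - 18}} = 59 \sqrt{-6 + \frac{1}{-18}} = 59 \sqrt{-6 - \frac{1}{18}} = 59 \sqrt{- \frac{109}{18}} = 59 \frac{i \sqrt{218}}{6} = \frac{59 i \sqrt{218}}{6}$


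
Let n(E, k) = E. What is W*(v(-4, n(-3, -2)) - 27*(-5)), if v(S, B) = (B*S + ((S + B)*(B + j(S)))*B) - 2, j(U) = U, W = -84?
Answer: 168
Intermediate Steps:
v(S, B) = -2 + B*S + B*(B + S)**2 (v(S, B) = (B*S + ((S + B)*(B + S))*B) - 2 = (B*S + ((B + S)*(B + S))*B) - 2 = (B*S + (B + S)**2*B) - 2 = (B*S + B*(B + S)**2) - 2 = -2 + B*S + B*(B + S)**2)
W*(v(-4, n(-3, -2)) - 27*(-5)) = -84*((-2 + (-3)**3 - 3*(-4) - 3*(-4)**2 + 2*(-4)*(-3)**2) - 27*(-5)) = -84*((-2 - 27 + 12 - 3*16 + 2*(-4)*9) + 135) = -84*((-2 - 27 + 12 - 48 - 72) + 135) = -84*(-137 + 135) = -84*(-2) = 168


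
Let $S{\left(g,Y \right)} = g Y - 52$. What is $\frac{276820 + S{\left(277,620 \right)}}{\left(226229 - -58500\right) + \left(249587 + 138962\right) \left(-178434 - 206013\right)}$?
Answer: $- \frac{224254}{74688106337} \approx -3.0025 \cdot 10^{-6}$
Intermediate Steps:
$S{\left(g,Y \right)} = -52 + Y g$ ($S{\left(g,Y \right)} = Y g - 52 = -52 + Y g$)
$\frac{276820 + S{\left(277,620 \right)}}{\left(226229 - -58500\right) + \left(249587 + 138962\right) \left(-178434 - 206013\right)} = \frac{276820 + \left(-52 + 620 \cdot 277\right)}{\left(226229 - -58500\right) + \left(249587 + 138962\right) \left(-178434 - 206013\right)} = \frac{276820 + \left(-52 + 171740\right)}{\left(226229 + 58500\right) + 388549 \left(-384447\right)} = \frac{276820 + 171688}{284729 - 149376497403} = \frac{448508}{-149376212674} = 448508 \left(- \frac{1}{149376212674}\right) = - \frac{224254}{74688106337}$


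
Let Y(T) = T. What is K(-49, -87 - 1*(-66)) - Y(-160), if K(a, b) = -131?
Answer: 29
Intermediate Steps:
K(-49, -87 - 1*(-66)) - Y(-160) = -131 - 1*(-160) = -131 + 160 = 29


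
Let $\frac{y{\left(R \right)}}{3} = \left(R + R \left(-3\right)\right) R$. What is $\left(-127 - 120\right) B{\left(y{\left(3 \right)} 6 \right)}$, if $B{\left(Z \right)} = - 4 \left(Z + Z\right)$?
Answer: $-640224$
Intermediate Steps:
$y{\left(R \right)} = - 6 R^{2}$ ($y{\left(R \right)} = 3 \left(R + R \left(-3\right)\right) R = 3 \left(R - 3 R\right) R = 3 - 2 R R = 3 \left(- 2 R^{2}\right) = - 6 R^{2}$)
$B{\left(Z \right)} = - 8 Z$ ($B{\left(Z \right)} = - 4 \cdot 2 Z = - 8 Z$)
$\left(-127 - 120\right) B{\left(y{\left(3 \right)} 6 \right)} = \left(-127 - 120\right) \left(- 8 - 6 \cdot 3^{2} \cdot 6\right) = - 247 \left(- 8 \left(-6\right) 9 \cdot 6\right) = - 247 \left(- 8 \left(\left(-54\right) 6\right)\right) = - 247 \left(\left(-8\right) \left(-324\right)\right) = \left(-247\right) 2592 = -640224$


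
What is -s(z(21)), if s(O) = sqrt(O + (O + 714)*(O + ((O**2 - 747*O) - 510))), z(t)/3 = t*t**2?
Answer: -30*sqrt(23784497401) ≈ -4.6267e+6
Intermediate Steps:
z(t) = 3*t**3 (z(t) = 3*(t*t**2) = 3*t**3)
s(O) = sqrt(O + (714 + O)*(-510 + O**2 - 746*O)) (s(O) = sqrt(O + (714 + O)*(O + (-510 + O**2 - 747*O))) = sqrt(O + (714 + O)*(-510 + O**2 - 746*O)))
-s(z(21)) = -sqrt(-364140 + (3*21**3)**3 - 1599459*21**3 - 32*(3*21**3)**2) = -sqrt(-364140 + (3*9261)**3 - 1599459*9261 - 32*(3*9261)**2) = -sqrt(-364140 + 27783**3 - 533153*27783 - 32*27783**2) = -sqrt(-364140 + 21445561257687 - 14812589799 - 32*771895089) = -sqrt(-364140 + 21445561257687 - 14812589799 - 24700642848) = -sqrt(21406047660900) = -30*sqrt(23784497401)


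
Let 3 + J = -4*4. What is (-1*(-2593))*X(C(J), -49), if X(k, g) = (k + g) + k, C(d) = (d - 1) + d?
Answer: -329311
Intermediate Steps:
J = -19 (J = -3 - 4*4 = -3 - 16 = -19)
C(d) = -1 + 2*d (C(d) = (-1 + d) + d = -1 + 2*d)
X(k, g) = g + 2*k (X(k, g) = (g + k) + k = g + 2*k)
(-1*(-2593))*X(C(J), -49) = (-1*(-2593))*(-49 + 2*(-1 + 2*(-19))) = 2593*(-49 + 2*(-1 - 38)) = 2593*(-49 + 2*(-39)) = 2593*(-49 - 78) = 2593*(-127) = -329311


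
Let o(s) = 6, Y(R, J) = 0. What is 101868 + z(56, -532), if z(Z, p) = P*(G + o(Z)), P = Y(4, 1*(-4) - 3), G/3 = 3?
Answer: 101868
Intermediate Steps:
G = 9 (G = 3*3 = 9)
P = 0
z(Z, p) = 0 (z(Z, p) = 0*(9 + 6) = 0*15 = 0)
101868 + z(56, -532) = 101868 + 0 = 101868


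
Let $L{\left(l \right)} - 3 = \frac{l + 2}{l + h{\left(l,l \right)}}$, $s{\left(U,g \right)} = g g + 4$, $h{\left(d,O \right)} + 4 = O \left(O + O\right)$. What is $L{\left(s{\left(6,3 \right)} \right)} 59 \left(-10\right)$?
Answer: $- \frac{623040}{347} \approx -1795.5$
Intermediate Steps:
$h{\left(d,O \right)} = -4 + 2 O^{2}$ ($h{\left(d,O \right)} = -4 + O \left(O + O\right) = -4 + O 2 O = -4 + 2 O^{2}$)
$s{\left(U,g \right)} = 4 + g^{2}$ ($s{\left(U,g \right)} = g^{2} + 4 = 4 + g^{2}$)
$L{\left(l \right)} = 3 + \frac{2 + l}{-4 + l + 2 l^{2}}$ ($L{\left(l \right)} = 3 + \frac{l + 2}{l + \left(-4 + 2 l^{2}\right)} = 3 + \frac{2 + l}{-4 + l + 2 l^{2}}$)
$L{\left(s{\left(6,3 \right)} \right)} 59 \left(-10\right) = \frac{2 \left(-5 + 2 \left(4 + 3^{2}\right) + 3 \left(4 + 3^{2}\right)^{2}\right)}{-4 + \left(4 + 3^{2}\right) + 2 \left(4 + 3^{2}\right)^{2}} \cdot 59 \left(-10\right) = \frac{2 \left(-5 + 2 \left(4 + 9\right) + 3 \left(4 + 9\right)^{2}\right)}{-4 + \left(4 + 9\right) + 2 \left(4 + 9\right)^{2}} \left(-590\right) = \frac{2 \left(-5 + 2 \cdot 13 + 3 \cdot 13^{2}\right)}{-4 + 13 + 2 \cdot 13^{2}} \left(-590\right) = \frac{2 \left(-5 + 26 + 3 \cdot 169\right)}{-4 + 13 + 2 \cdot 169} \left(-590\right) = \frac{2 \left(-5 + 26 + 507\right)}{-4 + 13 + 338} \left(-590\right) = 2 \cdot \frac{1}{347} \cdot 528 \left(-590\right) = \frac{1056}{347} \left(-590\right) = - \frac{623040}{347}$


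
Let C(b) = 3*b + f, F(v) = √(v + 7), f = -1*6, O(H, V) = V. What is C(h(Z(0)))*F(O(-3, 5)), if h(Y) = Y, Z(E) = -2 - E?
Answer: -24*√3 ≈ -41.569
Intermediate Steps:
f = -6
F(v) = √(7 + v)
C(b) = -6 + 3*b (C(b) = 3*b - 6 = -6 + 3*b)
C(h(Z(0)))*F(O(-3, 5)) = (-6 + 3*(-2 - 1*0))*√(7 + 5) = (-6 + 3*(-2 + 0))*√12 = (-6 + 3*(-2))*(2*√3) = (-6 - 6)*(2*√3) = -24*√3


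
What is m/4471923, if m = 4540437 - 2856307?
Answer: 1684130/4471923 ≈ 0.37660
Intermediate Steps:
m = 1684130
m/4471923 = 1684130/4471923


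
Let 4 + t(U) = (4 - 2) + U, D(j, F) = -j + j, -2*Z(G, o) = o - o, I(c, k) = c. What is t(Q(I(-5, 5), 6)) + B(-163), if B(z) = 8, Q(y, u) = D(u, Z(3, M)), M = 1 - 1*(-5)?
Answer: 6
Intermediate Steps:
M = 6 (M = 1 + 5 = 6)
Z(G, o) = 0 (Z(G, o) = -(o - o)/2 = -1/2*0 = 0)
D(j, F) = 0
Q(y, u) = 0
t(U) = -2 + U (t(U) = -4 + ((4 - 2) + U) = -4 + (2 + U) = -2 + U)
t(Q(I(-5, 5), 6)) + B(-163) = (-2 + 0) + 8 = -2 + 8 = 6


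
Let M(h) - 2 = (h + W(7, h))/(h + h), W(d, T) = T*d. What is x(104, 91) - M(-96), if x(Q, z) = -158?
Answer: -164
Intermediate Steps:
M(h) = 6 (M(h) = 2 + (h + h*7)/(h + h) = 2 + (h + 7*h)/((2*h)) = 2 + (8*h)*(1/(2*h)) = 2 + 4 = 6)
x(104, 91) - M(-96) = -158 - 1*6 = -158 - 6 = -164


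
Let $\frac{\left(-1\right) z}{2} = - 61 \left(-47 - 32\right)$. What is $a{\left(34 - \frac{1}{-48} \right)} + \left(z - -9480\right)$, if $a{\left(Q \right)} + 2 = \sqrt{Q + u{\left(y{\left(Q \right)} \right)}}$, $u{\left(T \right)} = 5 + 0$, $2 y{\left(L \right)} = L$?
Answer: $-160 + \frac{\sqrt{5619}}{12} \approx -153.75$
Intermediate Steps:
$y{\left(L \right)} = \frac{L}{2}$
$u{\left(T \right)} = 5$
$a{\left(Q \right)} = -2 + \sqrt{5 + Q}$ ($a{\left(Q \right)} = -2 + \sqrt{Q + 5} = -2 + \sqrt{5 + Q}$)
$z = -9638$ ($z = - 2 \left(- 61 \left(-47 - 32\right)\right) = - 2 \left(\left(-61\right) \left(-79\right)\right) = \left(-2\right) 4819 = -9638$)
$a{\left(34 - \frac{1}{-48} \right)} + \left(z - -9480\right) = \left(-2 + \sqrt{5 + \left(34 - \frac{1}{-48}\right)}\right) - 158 = \left(-2 + \sqrt{5 + \left(34 - - \frac{1}{48}\right)}\right) + \left(-9638 + 9480\right) = \left(-2 + \sqrt{5 + \left(34 + \frac{1}{48}\right)}\right) - 158 = \left(-2 + \sqrt{5 + \frac{1633}{48}}\right) - 158 = \left(-2 + \sqrt{\frac{1873}{48}}\right) - 158 = \left(-2 + \frac{\sqrt{5619}}{12}\right) - 158 = -160 + \frac{\sqrt{5619}}{12}$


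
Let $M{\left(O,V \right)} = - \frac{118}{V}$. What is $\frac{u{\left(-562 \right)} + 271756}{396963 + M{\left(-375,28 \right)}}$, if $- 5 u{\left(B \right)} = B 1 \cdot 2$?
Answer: $\frac{19038656}{27787115} \approx 0.68516$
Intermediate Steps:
$u{\left(B \right)} = - \frac{2 B}{5}$ ($u{\left(B \right)} = - \frac{B 1 \cdot 2}{5} = - \frac{B 2}{5} = - \frac{2 B}{5}$)
$\frac{u{\left(-562 \right)} + 271756}{396963 + M{\left(-375,28 \right)}} = \frac{\left(- \frac{2}{5}\right) \left(-562\right) + 271756}{396963 - \frac{118}{28}} = \frac{\frac{1124}{5} + 271756}{396963 - \frac{59}{14}} = \frac{1359904}{5 \left(396963 - \frac{59}{14}\right)} = \frac{1359904}{5 \cdot \frac{5557423}{14}} = \frac{1359904}{5} \cdot \frac{14}{5557423} = \frac{19038656}{27787115}$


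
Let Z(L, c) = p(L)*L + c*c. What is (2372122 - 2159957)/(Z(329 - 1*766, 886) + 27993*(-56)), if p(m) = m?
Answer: -212165/591643 ≈ -0.35860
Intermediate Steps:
Z(L, c) = L**2 + c**2 (Z(L, c) = L*L + c*c = L**2 + c**2)
(2372122 - 2159957)/(Z(329 - 1*766, 886) + 27993*(-56)) = (2372122 - 2159957)/(((329 - 1*766)**2 + 886**2) + 27993*(-56)) = 212165/(((329 - 766)**2 + 784996) - 1567608) = 212165/(((-437)**2 + 784996) - 1567608) = 212165/((190969 + 784996) - 1567608) = 212165/(975965 - 1567608) = 212165/(-591643) = 212165*(-1/591643) = -212165/591643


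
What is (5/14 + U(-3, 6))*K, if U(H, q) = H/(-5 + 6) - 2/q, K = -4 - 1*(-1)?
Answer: 125/14 ≈ 8.9286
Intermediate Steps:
K = -3 (K = -4 + 1 = -3)
U(H, q) = H - 2/q (U(H, q) = H/1 - 2/q = H*1 - 2/q = H - 2/q)
(5/14 + U(-3, 6))*K = (5/14 + (-3 - 2/6))*(-3) = (5*(1/14) + (-3 - 2*1/6))*(-3) = (5/14 + (-3 - 1/3))*(-3) = (5/14 - 10/3)*(-3) = -125/42*(-3) = 125/14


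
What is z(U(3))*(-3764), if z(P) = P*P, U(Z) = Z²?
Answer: -304884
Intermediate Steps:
z(P) = P²
z(U(3))*(-3764) = (3²)²*(-3764) = 9²*(-3764) = 81*(-3764) = -304884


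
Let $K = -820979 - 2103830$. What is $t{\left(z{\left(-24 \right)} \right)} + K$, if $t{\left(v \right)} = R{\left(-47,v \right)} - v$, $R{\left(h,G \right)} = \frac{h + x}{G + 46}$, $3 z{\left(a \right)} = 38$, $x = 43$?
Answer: $- \frac{386076469}{132} \approx -2.9248 \cdot 10^{6}$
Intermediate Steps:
$z{\left(a \right)} = \frac{38}{3}$ ($z{\left(a \right)} = \frac{1}{3} \cdot 38 = \frac{38}{3}$)
$K = -2924809$ ($K = -820979 - 2103830 = -2924809$)
$R{\left(h,G \right)} = \frac{43 + h}{46 + G}$ ($R{\left(h,G \right)} = \frac{h + 43}{G + 46} = \frac{43 + h}{46 + G}$)
$t{\left(v \right)} = - v - \frac{4}{46 + v}$ ($t{\left(v \right)} = \frac{43 - 47}{46 + v} - v = \frac{1}{46 + v} \left(-4\right) - v = - \frac{4}{46 + v} - v = - v - \frac{4}{46 + v}$)
$t{\left(z{\left(-24 \right)} \right)} + K = \frac{-4 - \frac{38 \left(46 + \frac{38}{3}\right)}{3}}{46 + \frac{38}{3}} - 2924809 = \frac{-4 - \frac{38}{3} \cdot \frac{176}{3}}{\frac{176}{3}} - 2924809 = \frac{3 \left(-4 - \frac{6688}{9}\right)}{176} - 2924809 = \frac{3}{176} \left(- \frac{6724}{9}\right) - 2924809 = - \frac{1681}{132} - 2924809 = - \frac{386076469}{132}$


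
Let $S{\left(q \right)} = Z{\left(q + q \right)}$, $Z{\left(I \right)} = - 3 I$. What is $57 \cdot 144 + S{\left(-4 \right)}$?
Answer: $8232$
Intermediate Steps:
$S{\left(q \right)} = - 6 q$ ($S{\left(q \right)} = - 3 \left(q + q\right) = - 3 \cdot 2 q = - 6 q$)
$57 \cdot 144 + S{\left(-4 \right)} = 57 \cdot 144 - -24 = 8208 + 24 = 8232$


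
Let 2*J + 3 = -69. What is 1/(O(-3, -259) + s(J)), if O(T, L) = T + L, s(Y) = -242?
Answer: -1/504 ≈ -0.0019841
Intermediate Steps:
J = -36 (J = -3/2 + (½)*(-69) = -3/2 - 69/2 = -36)
O(T, L) = L + T
1/(O(-3, -259) + s(J)) = 1/((-259 - 3) - 242) = 1/(-262 - 242) = 1/(-504) = -1/504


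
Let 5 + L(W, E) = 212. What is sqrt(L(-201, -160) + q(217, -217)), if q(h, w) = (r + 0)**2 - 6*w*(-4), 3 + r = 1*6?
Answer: 8*I*sqrt(78) ≈ 70.654*I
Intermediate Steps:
L(W, E) = 207 (L(W, E) = -5 + 212 = 207)
r = 3 (r = -3 + 1*6 = -3 + 6 = 3)
q(h, w) = 9 + 24*w (q(h, w) = (3 + 0)**2 - 6*w*(-4) = 3**2 + 24*w = 9 + 24*w)
sqrt(L(-201, -160) + q(217, -217)) = sqrt(207 + (9 + 24*(-217))) = sqrt(207 + (9 - 5208)) = sqrt(207 - 5199) = sqrt(-4992) = 8*I*sqrt(78)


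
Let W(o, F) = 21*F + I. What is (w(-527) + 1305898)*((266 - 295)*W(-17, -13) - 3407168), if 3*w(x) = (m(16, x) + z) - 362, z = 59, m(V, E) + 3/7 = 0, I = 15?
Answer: -31075095058508/7 ≈ -4.4393e+12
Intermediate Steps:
m(V, E) = -3/7 (m(V, E) = -3/7 + 0 = -3/7)
W(o, F) = 15 + 21*F (W(o, F) = 21*F + 15 = 15 + 21*F)
w(x) = -708/7 (w(x) = ((-3/7 + 59) - 362)/3 = (410/7 - 362)/3 = (⅓)*(-2124/7) = -708/7)
(w(-527) + 1305898)*((266 - 295)*W(-17, -13) - 3407168) = (-708/7 + 1305898)*((266 - 295)*(15 + 21*(-13)) - 3407168) = 9140578*(-29*(15 - 273) - 3407168)/7 = 9140578*(-29*(-258) - 3407168)/7 = 9140578*(7482 - 3407168)/7 = (9140578/7)*(-3399686) = -31075095058508/7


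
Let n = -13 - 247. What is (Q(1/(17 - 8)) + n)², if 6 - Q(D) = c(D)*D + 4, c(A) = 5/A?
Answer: 69169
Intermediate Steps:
Q(D) = -3 (Q(D) = 6 - ((5/D)*D + 4) = 6 - (5 + 4) = 6 - 1*9 = 6 - 9 = -3)
n = -260
(Q(1/(17 - 8)) + n)² = (-3 - 260)² = (-263)² = 69169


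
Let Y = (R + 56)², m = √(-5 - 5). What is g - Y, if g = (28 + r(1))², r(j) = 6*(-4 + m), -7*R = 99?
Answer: -102705/49 + 48*I*√10 ≈ -2096.0 + 151.79*I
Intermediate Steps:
R = -99/7 (R = -⅐*99 = -99/7 ≈ -14.143)
m = I*√10 (m = √(-10) = I*√10 ≈ 3.1623*I)
r(j) = -24 + 6*I*√10 (r(j) = 6*(-4 + I*√10) = -24 + 6*I*√10)
Y = 85849/49 (Y = (-99/7 + 56)² = (293/7)² = 85849/49 ≈ 1752.0)
g = (4 + 6*I*√10)² (g = (28 + (-24 + 6*I*√10))² = (4 + 6*I*√10)² ≈ -344.0 + 151.79*I)
g - Y = (-344 + 48*I*√10) - 1*85849/49 = (-344 + 48*I*√10) - 85849/49 = -102705/49 + 48*I*√10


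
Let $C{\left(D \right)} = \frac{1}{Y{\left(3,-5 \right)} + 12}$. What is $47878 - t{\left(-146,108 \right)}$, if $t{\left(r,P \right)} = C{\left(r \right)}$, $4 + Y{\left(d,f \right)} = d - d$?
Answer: $\frac{383023}{8} \approx 47878.0$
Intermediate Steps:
$Y{\left(d,f \right)} = -4$ ($Y{\left(d,f \right)} = -4 + \left(d - d\right) = -4 + 0 = -4$)
$C{\left(D \right)} = \frac{1}{8}$ ($C{\left(D \right)} = \frac{1}{-4 + 12} = \frac{1}{8}$)
$t{\left(r,P \right)} = \frac{1}{8}$
$47878 - t{\left(-146,108 \right)} = 47878 - \frac{1}{8} = \frac{383023}{8}$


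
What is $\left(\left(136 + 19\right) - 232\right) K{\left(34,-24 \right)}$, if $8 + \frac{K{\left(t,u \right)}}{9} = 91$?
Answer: $-57519$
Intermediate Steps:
$K{\left(t,u \right)} = 747$ ($K{\left(t,u \right)} = -72 + 9 \cdot 91 = -72 + 819 = 747$)
$\left(\left(136 + 19\right) - 232\right) K{\left(34,-24 \right)} = \left(\left(136 + 19\right) - 232\right) 747 = \left(155 - 232\right) 747 = \left(-77\right) 747 = -57519$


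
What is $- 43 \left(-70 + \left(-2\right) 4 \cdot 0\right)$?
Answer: $3010$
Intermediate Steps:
$- 43 \left(-70 + \left(-2\right) 4 \cdot 0\right) = - 43 \left(-70 - 0\right) = - 43 \left(-70 + 0\right) = \left(-43\right) \left(-70\right) = 3010$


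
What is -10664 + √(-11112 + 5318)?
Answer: -10664 + I*√5794 ≈ -10664.0 + 76.118*I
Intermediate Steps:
-10664 + √(-11112 + 5318) = -10664 + √(-5794) = -10664 + I*√5794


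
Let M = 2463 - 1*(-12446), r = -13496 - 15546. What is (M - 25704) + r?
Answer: -39837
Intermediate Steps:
r = -29042
M = 14909 (M = 2463 + 12446 = 14909)
(M - 25704) + r = (14909 - 25704) - 29042 = -10795 - 29042 = -39837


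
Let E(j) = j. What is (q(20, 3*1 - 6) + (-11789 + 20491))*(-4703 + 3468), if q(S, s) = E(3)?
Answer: -10750675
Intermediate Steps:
q(S, s) = 3
(q(20, 3*1 - 6) + (-11789 + 20491))*(-4703 + 3468) = (3 + (-11789 + 20491))*(-4703 + 3468) = (3 + 8702)*(-1235) = 8705*(-1235) = -10750675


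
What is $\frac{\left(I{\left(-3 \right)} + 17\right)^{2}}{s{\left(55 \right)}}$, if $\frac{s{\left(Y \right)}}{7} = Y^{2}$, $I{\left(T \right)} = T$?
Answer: $\frac{28}{3025} \approx 0.0092562$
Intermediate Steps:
$s{\left(Y \right)} = 7 Y^{2}$
$\frac{\left(I{\left(-3 \right)} + 17\right)^{2}}{s{\left(55 \right)}} = \frac{\left(-3 + 17\right)^{2}}{7 \cdot 55^{2}} = \frac{14^{2}}{7 \cdot 3025} = \frac{196}{21175} = 196 \cdot \frac{1}{21175} = \frac{28}{3025}$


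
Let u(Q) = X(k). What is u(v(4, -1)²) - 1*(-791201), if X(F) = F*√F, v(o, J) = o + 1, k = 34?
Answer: 791201 + 34*√34 ≈ 7.9140e+5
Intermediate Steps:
v(o, J) = 1 + o
X(F) = F^(3/2)
u(Q) = 34*√34 (u(Q) = 34^(3/2) = 34*√34)
u(v(4, -1)²) - 1*(-791201) = 34*√34 - 1*(-791201) = 34*√34 + 791201 = 791201 + 34*√34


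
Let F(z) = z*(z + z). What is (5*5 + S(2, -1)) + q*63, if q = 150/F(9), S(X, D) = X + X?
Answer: 262/3 ≈ 87.333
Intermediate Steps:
S(X, D) = 2*X
F(z) = 2*z² (F(z) = z*(2*z) = 2*z²)
q = 25/27 (q = 150/((2*9²)) = 150/((2*81)) = 150/162 = 150*(1/162) = 25/27 ≈ 0.92593)
(5*5 + S(2, -1)) + q*63 = (5*5 + 2*2) + (25/27)*63 = (25 + 4) + 175/3 = 29 + 175/3 = 262/3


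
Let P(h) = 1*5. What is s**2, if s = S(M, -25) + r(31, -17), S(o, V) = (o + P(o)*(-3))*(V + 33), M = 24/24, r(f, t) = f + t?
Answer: 9604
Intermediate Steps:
P(h) = 5
M = 1 (M = 24*(1/24) = 1)
S(o, V) = (-15 + o)*(33 + V) (S(o, V) = (o + 5*(-3))*(V + 33) = (o - 15)*(33 + V) = (-15 + o)*(33 + V))
s = -98 (s = (-495 - 15*(-25) + 33*1 - 25*1) + (31 - 17) = (-495 + 375 + 33 - 25) + 14 = -112 + 14 = -98)
s**2 = (-98)**2 = 9604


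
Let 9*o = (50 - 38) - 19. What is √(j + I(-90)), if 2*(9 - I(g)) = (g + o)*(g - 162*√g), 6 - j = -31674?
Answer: √(27604 - 22059*I*√10) ≈ 226.52 - 153.97*I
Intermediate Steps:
j = 31680 (j = 6 - 1*(-31674) = 6 + 31674 = 31680)
o = -7/9 (o = ((50 - 38) - 19)/9 = (12 - 19)/9 = (⅑)*(-7) = -7/9 ≈ -0.77778)
I(g) = 9 - (-7/9 + g)*(g - 162*√g)/2 (I(g) = 9 - (g - 7/9)*(g - 162*√g)/2 = 9 - (-7/9 + g)*(g - 162*√g)/2)
√(j + I(-90)) = √(31680 + (9 - 189*I*√10 + 81*(-90)^(3/2) - ½*(-90)² + (7/18)*(-90))) = √(31680 + (9 - 189*I*√10 + 81*(-270*I*√10) - ½*8100 - 35)) = √(31680 + (9 - 189*I*√10 - 21870*I*√10 - 4050 - 35)) = √(31680 + (-4076 - 22059*I*√10)) = √(27604 - 22059*I*√10)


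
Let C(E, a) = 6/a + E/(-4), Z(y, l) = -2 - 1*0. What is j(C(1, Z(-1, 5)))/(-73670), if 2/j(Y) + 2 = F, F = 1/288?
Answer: 288/21180125 ≈ 1.3598e-5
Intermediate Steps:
F = 1/288 ≈ 0.0034722
Z(y, l) = -2 (Z(y, l) = -2 + 0 = -2)
C(E, a) = 6/a - E/4 (C(E, a) = 6/a + E*(-¼) = 6/a - E/4)
j(Y) = -576/575 (j(Y) = 2/(-2 + 1/288) = 2/(-575/288) = 2*(-288/575) = -576/575)
j(C(1, Z(-1, 5)))/(-73670) = -576/575/(-73670) = -576/575*(-1/73670) = 288/21180125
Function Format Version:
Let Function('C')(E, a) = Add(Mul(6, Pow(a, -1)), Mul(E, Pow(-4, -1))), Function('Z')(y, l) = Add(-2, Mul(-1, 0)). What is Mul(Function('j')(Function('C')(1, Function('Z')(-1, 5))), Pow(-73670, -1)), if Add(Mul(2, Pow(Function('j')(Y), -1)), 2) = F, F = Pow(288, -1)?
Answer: Rational(288, 21180125) ≈ 1.3598e-5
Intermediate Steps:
F = Rational(1, 288) ≈ 0.0034722
Function('Z')(y, l) = -2 (Function('Z')(y, l) = Add(-2, 0) = -2)
Function('C')(E, a) = Add(Mul(6, Pow(a, -1)), Mul(Rational(-1, 4), E)) (Function('C')(E, a) = Add(Mul(6, Pow(a, -1)), Mul(E, Rational(-1, 4))) = Add(Mul(6, Pow(a, -1)), Mul(Rational(-1, 4), E)))
Function('j')(Y) = Rational(-576, 575) (Function('j')(Y) = Mul(2, Pow(Add(-2, Rational(1, 288)), -1)) = Mul(2, Pow(Rational(-575, 288), -1)) = Mul(2, Rational(-288, 575)) = Rational(-576, 575))
Mul(Function('j')(Function('C')(1, Function('Z')(-1, 5))), Pow(-73670, -1)) = Mul(Rational(-576, 575), Pow(-73670, -1)) = Mul(Rational(-576, 575), Rational(-1, 73670)) = Rational(288, 21180125)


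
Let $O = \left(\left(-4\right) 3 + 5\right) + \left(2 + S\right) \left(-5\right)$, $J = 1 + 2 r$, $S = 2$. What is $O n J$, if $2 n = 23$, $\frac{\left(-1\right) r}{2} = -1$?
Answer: $- \frac{3105}{2} \approx -1552.5$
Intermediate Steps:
$r = 2$ ($r = \left(-2\right) \left(-1\right) = 2$)
$n = \frac{23}{2}$ ($n = \frac{1}{2} \cdot 23 = \frac{23}{2} \approx 11.5$)
$J = 5$ ($J = 1 + 2 \cdot 2 = 1 + 4 = 5$)
$O = -27$ ($O = \left(\left(-4\right) 3 + 5\right) + \left(2 + 2\right) \left(-5\right) = \left(-12 + 5\right) + 4 \left(-5\right) = -7 - 20 = -27$)
$O n J = \left(-27\right) \frac{23}{2} \cdot 5 = \left(- \frac{621}{2}\right) 5 = - \frac{3105}{2}$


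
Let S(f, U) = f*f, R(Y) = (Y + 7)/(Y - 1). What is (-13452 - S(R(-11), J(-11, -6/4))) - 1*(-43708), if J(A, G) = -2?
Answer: 272303/9 ≈ 30256.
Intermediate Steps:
R(Y) = (7 + Y)/(-1 + Y)
S(f, U) = f**2
(-13452 - S(R(-11), J(-11, -6/4))) - 1*(-43708) = (-13452 - ((7 - 11)/(-1 - 11))**2) - 1*(-43708) = (-13452 - (-4/(-12))**2) + 43708 = (-13452 - (-1/12*(-4))**2) + 43708 = (-13452 - (1/3)**2) + 43708 = (-13452 - 1*1/9) + 43708 = (-13452 - 1/9) + 43708 = -121069/9 + 43708 = 272303/9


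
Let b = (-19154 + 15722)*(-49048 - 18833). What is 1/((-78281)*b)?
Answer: -1/18236936069352 ≈ -5.4834e-14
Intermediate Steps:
b = 232967592 (b = -3432*(-67881) = 232967592)
1/((-78281)*b) = 1/(-78281*232967592) = -1/78281*1/232967592 = -1/18236936069352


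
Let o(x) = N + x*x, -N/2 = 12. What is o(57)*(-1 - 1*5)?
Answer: -19350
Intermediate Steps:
N = -24 (N = -2*12 = -24)
o(x) = -24 + x**2 (o(x) = -24 + x*x = -24 + x**2)
o(57)*(-1 - 1*5) = (-24 + 57**2)*(-1 - 1*5) = (-24 + 3249)*(-1 - 5) = 3225*(-6) = -19350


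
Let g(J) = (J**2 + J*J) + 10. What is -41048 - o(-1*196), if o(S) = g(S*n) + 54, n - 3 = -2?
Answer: -117944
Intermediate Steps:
n = 1 (n = 3 - 2 = 1)
g(J) = 10 + 2*J**2 (g(J) = (J**2 + J**2) + 10 = 2*J**2 + 10 = 10 + 2*J**2)
o(S) = 64 + 2*S**2 (o(S) = (10 + 2*(S*1)**2) + 54 = (10 + 2*S**2) + 54 = 64 + 2*S**2)
-41048 - o(-1*196) = -41048 - (64 + 2*(-1*196)**2) = -41048 - (64 + 2*(-196)**2) = -41048 - (64 + 2*38416) = -41048 - (64 + 76832) = -41048 - 1*76896 = -41048 - 76896 = -117944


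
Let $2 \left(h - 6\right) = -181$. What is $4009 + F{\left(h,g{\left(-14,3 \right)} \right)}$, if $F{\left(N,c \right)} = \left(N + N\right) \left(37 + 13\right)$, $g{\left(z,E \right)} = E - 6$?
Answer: $-4441$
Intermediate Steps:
$h = - \frac{169}{2}$ ($h = 6 + \frac{1}{2} \left(-181\right) = 6 - \frac{181}{2} = - \frac{169}{2} \approx -84.5$)
$g{\left(z,E \right)} = -6 + E$
$F{\left(N,c \right)} = 100 N$ ($F{\left(N,c \right)} = 2 N 50 = 100 N$)
$4009 + F{\left(h,g{\left(-14,3 \right)} \right)} = 4009 + 100 \left(- \frac{169}{2}\right) = 4009 - 8450 = -4441$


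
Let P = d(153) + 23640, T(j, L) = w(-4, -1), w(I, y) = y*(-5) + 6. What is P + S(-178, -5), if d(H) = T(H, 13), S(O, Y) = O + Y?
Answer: 23468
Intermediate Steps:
w(I, y) = 6 - 5*y (w(I, y) = -5*y + 6 = 6 - 5*y)
T(j, L) = 11 (T(j, L) = 6 - 5*(-1) = 6 + 5 = 11)
d(H) = 11
P = 23651 (P = 11 + 23640 = 23651)
P + S(-178, -5) = 23651 + (-178 - 5) = 23651 - 183 = 23468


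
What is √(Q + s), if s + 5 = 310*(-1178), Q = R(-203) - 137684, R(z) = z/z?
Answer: 2*I*√125717 ≈ 709.13*I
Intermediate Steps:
R(z) = 1
Q = -137683 (Q = 1 - 137684 = -137683)
s = -365185 (s = -5 + 310*(-1178) = -5 - 365180 = -365185)
√(Q + s) = √(-137683 - 365185) = √(-502868) = 2*I*√125717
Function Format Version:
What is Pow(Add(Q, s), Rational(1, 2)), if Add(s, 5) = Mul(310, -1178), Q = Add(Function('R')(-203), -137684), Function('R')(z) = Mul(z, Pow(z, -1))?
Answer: Mul(2, I, Pow(125717, Rational(1, 2))) ≈ Mul(709.13, I)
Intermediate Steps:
Function('R')(z) = 1
Q = -137683 (Q = Add(1, -137684) = -137683)
s = -365185 (s = Add(-5, Mul(310, -1178)) = Add(-5, -365180) = -365185)
Pow(Add(Q, s), Rational(1, 2)) = Pow(Add(-137683, -365185), Rational(1, 2)) = Pow(-502868, Rational(1, 2)) = Mul(2, I, Pow(125717, Rational(1, 2)))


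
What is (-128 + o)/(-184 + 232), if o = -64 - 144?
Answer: -7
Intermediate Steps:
o = -208
(-128 + o)/(-184 + 232) = (-128 - 208)/(-184 + 232) = -336/48 = -336*1/48 = -7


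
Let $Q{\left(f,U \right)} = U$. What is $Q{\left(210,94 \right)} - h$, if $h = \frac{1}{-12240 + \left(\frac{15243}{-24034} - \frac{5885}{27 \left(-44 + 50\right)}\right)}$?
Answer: $\frac{1123311486713}{11950111844} \approx 94.0$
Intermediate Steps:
$h = - \frac{973377}{11950111844}$ ($h = \frac{1}{-12240 + \left(15243 \left(- \frac{1}{24034}\right) - \frac{5885}{27 \cdot 6}\right)} = \frac{1}{-12240 - \left(\frac{15243}{24034} + \frac{5885}{162}\right)} = \frac{1}{-12240 - \frac{35977364}{973377}} = \frac{1}{- \frac{11950111844}{973377}} = - \frac{973377}{11950111844} \approx -8.1453 \cdot 10^{-5}$)
$Q{\left(210,94 \right)} - h = 94 - - \frac{973377}{11950111844} = 94 + \frac{973377}{11950111844} = \frac{1123311486713}{11950111844}$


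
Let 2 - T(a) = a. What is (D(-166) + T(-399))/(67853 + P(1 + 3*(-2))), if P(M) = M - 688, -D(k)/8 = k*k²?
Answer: 36594769/67160 ≈ 544.89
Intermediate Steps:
T(a) = 2 - a
D(k) = -8*k³ (D(k) = -8*k*k² = -8*k³)
P(M) = -688 + M
(D(-166) + T(-399))/(67853 + P(1 + 3*(-2))) = (-8*(-166)³ + (2 - 1*(-399)))/(67853 + (-688 + (1 + 3*(-2)))) = (-8*(-4574296) + (2 + 399))/(67853 + (-688 + (1 - 6))) = (36594368 + 401)/(67853 + (-688 - 5)) = 36594769/(67853 - 693) = 36594769/67160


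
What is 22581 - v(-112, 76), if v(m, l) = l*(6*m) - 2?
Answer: 73655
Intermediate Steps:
v(m, l) = -2 + 6*l*m (v(m, l) = 6*l*m - 2 = -2 + 6*l*m)
22581 - v(-112, 76) = 22581 - (-2 + 6*76*(-112)) = 22581 - (-2 - 51072) = 22581 - 1*(-51074) = 22581 + 51074 = 73655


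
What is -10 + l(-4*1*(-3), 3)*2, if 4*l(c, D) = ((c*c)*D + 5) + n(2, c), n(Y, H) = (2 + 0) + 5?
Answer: 212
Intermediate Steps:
n(Y, H) = 7 (n(Y, H) = 2 + 5 = 7)
l(c, D) = 3 + D*c²/4 (l(c, D) = (((c*c)*D + 5) + 7)/4 = ((c²*D + 5) + 7)/4 = ((D*c² + 5) + 7)/4 = ((5 + D*c²) + 7)/4 = (12 + D*c²)/4 = 3 + D*c²/4)
-10 + l(-4*1*(-3), 3)*2 = -10 + (3 + (¼)*3*(-4*1*(-3))²)*2 = -10 + (3 + (¼)*3*(-4*(-3))²)*2 = -10 + (3 + (¼)*3*12²)*2 = -10 + (3 + (¼)*3*144)*2 = -10 + (3 + 108)*2 = -10 + 111*2 = -10 + 222 = 212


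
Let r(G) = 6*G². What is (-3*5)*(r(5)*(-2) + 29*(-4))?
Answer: 6240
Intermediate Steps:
(-3*5)*(r(5)*(-2) + 29*(-4)) = (-3*5)*((6*5²)*(-2) + 29*(-4)) = -15*((6*25)*(-2) - 116) = -15*(150*(-2) - 116) = -15*(-300 - 116) = -15*(-416) = 6240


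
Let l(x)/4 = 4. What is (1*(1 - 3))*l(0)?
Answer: -32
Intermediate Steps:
l(x) = 16 (l(x) = 4*4 = 16)
(1*(1 - 3))*l(0) = (1*(1 - 3))*16 = (1*(-2))*16 = -2*16 = -32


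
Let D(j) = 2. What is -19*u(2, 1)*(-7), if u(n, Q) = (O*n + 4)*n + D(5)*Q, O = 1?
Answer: 1862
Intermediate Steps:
u(n, Q) = 2*Q + n*(4 + n) (u(n, Q) = (1*n + 4)*n + 2*Q = (n + 4)*n + 2*Q = (4 + n)*n + 2*Q = n*(4 + n) + 2*Q = 2*Q + n*(4 + n))
-19*u(2, 1)*(-7) = -19*(2² + 2*1 + 4*2)*(-7) = -19*(4 + 2 + 8)*(-7) = -19*14*(-7) = -266*(-7) = 1862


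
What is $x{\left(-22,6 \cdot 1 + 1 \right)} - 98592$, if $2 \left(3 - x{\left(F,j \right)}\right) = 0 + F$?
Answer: $-98578$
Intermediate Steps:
$x{\left(F,j \right)} = 3 - \frac{F}{2}$ ($x{\left(F,j \right)} = 3 - \frac{0 + F}{2} = 3 - \frac{F}{2}$)
$x{\left(-22,6 \cdot 1 + 1 \right)} - 98592 = \left(3 - -11\right) - 98592 = \left(3 + 11\right) - 98592 = 14 - 98592 = -98578$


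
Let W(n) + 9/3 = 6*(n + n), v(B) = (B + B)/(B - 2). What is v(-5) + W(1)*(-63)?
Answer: -3959/7 ≈ -565.57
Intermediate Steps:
v(B) = 2*B/(-2 + B) (v(B) = (2*B)/(-2 + B) = 2*B/(-2 + B))
W(n) = -3 + 12*n (W(n) = -3 + 6*(n + n) = -3 + 6*(2*n) = -3 + 12*n)
v(-5) + W(1)*(-63) = 2*(-5)/(-2 - 5) + (-3 + 12*1)*(-63) = 2*(-5)/(-7) + (-3 + 12)*(-63) = 2*(-5)*(-1/7) + 9*(-63) = 10/7 - 567 = -3959/7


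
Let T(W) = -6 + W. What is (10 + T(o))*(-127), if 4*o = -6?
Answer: -635/2 ≈ -317.50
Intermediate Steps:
o = -3/2 (o = (¼)*(-6) = -3/2 ≈ -1.5000)
(10 + T(o))*(-127) = (10 + (-6 - 3/2))*(-127) = (10 - 15/2)*(-127) = (5/2)*(-127) = -635/2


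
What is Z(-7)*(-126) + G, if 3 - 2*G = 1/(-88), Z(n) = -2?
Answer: 44617/176 ≈ 253.51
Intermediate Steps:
G = 265/176 (G = 3/2 - 1/2/(-88) = 3/2 - 1/2*(-1/88) = 3/2 + 1/176 = 265/176 ≈ 1.5057)
Z(-7)*(-126) + G = -2*(-126) + 265/176 = 252 + 265/176 = 44617/176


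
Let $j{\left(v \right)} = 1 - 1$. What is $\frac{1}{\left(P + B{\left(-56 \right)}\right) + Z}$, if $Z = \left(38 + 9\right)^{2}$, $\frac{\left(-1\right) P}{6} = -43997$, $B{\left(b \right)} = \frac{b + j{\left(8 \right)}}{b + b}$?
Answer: $\frac{2}{532383} \approx 3.7567 \cdot 10^{-6}$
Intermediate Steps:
$j{\left(v \right)} = 0$
$B{\left(b \right)} = \frac{1}{2}$ ($B{\left(b \right)} = \frac{b + 0}{b + b} = \frac{b}{2 b} = b \frac{1}{2 b} = \frac{1}{2}$)
$P = 263982$ ($P = \left(-6\right) \left(-43997\right) = 263982$)
$Z = 2209$ ($Z = 47^{2} = 2209$)
$\frac{1}{\left(P + B{\left(-56 \right)}\right) + Z} = \frac{1}{\left(263982 + \frac{1}{2}\right) + 2209} = \frac{1}{\frac{527965}{2} + 2209} = \frac{1}{\frac{532383}{2}} = \frac{2}{532383}$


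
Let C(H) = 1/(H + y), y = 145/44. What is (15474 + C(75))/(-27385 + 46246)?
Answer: 53307974/64976145 ≈ 0.82042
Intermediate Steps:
y = 145/44 (y = 145*(1/44) = 145/44 ≈ 3.2955)
C(H) = 1/(145/44 + H) (C(H) = 1/(H + 145/44) = 1/(145/44 + H))
(15474 + C(75))/(-27385 + 46246) = (15474 + 44/(145 + 44*75))/(-27385 + 46246) = (15474 + 44/(145 + 3300))/18861 = (15474 + 44/3445)*(1/18861) = (53307974/3445)*(1/18861) = 53307974/64976145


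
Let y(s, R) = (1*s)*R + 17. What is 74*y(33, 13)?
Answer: 33004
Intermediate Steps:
y(s, R) = 17 + R*s (y(s, R) = s*R + 17 = R*s + 17 = 17 + R*s)
74*y(33, 13) = 74*(17 + 13*33) = 74*(17 + 429) = 74*446 = 33004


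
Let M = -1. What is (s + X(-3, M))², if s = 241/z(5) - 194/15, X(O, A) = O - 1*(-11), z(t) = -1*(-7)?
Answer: 9591409/11025 ≈ 869.97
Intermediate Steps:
z(t) = 7
X(O, A) = 11 + O (X(O, A) = O + 11 = 11 + O)
s = 2257/105 (s = 241/7 - 194/15 = 2257/105 ≈ 21.495)
(s + X(-3, M))² = (2257/105 + (11 - 3))² = (2257/105 + 8)² = (3097/105)² = 9591409/11025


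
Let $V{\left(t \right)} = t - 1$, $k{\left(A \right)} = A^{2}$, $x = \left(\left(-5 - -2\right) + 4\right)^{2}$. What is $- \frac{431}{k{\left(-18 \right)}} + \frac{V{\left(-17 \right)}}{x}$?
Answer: $- \frac{6263}{324} \approx -19.33$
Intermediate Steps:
$x = 1$ ($x = \left(\left(-5 + 2\right) + 4\right)^{2} = \left(-3 + 4\right)^{2} = 1^{2} = 1$)
$V{\left(t \right)} = -1 + t$
$- \frac{431}{k{\left(-18 \right)}} + \frac{V{\left(-17 \right)}}{x} = - \frac{431}{\left(-18\right)^{2}} + \frac{-1 - 17}{1} = - \frac{431}{324} - 18 = - \frac{6263}{324}$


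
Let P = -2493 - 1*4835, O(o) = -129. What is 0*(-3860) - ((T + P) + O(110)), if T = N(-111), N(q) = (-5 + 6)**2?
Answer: 7456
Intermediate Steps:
N(q) = 1 (N(q) = 1**2 = 1)
P = -7328 (P = -2493 - 4835 = -7328)
T = 1
0*(-3860) - ((T + P) + O(110)) = 0*(-3860) - ((1 - 7328) - 129) = 0 - (-7327 - 129) = 0 - 1*(-7456) = 0 + 7456 = 7456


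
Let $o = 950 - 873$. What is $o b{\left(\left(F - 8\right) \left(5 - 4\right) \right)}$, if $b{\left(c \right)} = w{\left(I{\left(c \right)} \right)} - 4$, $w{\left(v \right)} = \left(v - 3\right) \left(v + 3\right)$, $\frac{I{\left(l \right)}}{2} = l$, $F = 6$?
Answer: $231$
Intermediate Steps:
$I{\left(l \right)} = 2 l$
$o = 77$
$w{\left(v \right)} = \left(-3 + v\right) \left(3 + v\right)$
$b{\left(c \right)} = -13 + 4 c^{2}$ ($b{\left(c \right)} = \left(-9 + \left(2 c\right)^{2}\right) - 4 = \left(-9 + 4 c^{2}\right) - 4 = -13 + 4 c^{2}$)
$o b{\left(\left(F - 8\right) \left(5 - 4\right) \right)} = 77 \left(-13 + 4 \left(\left(6 - 8\right) \left(5 - 4\right)\right)^{2}\right) = 77 \left(-13 + 4 \left(\left(-2\right) 1\right)^{2}\right) = 77 \left(-13 + 4 \left(-2\right)^{2}\right) = 77 \left(-13 + 4 \cdot 4\right) = 77 \left(-13 + 16\right) = 77 \cdot 3 = 231$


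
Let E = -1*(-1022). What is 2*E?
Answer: 2044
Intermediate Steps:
E = 1022
2*E = 2*1022 = 2044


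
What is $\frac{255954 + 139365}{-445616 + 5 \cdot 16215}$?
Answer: $- \frac{395319}{364541} \approx -1.0844$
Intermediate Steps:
$\frac{255954 + 139365}{-445616 + 5 \cdot 16215} = \frac{395319}{-445616 + 81075} = \frac{395319}{-364541} = 395319 \left(- \frac{1}{364541}\right) = - \frac{395319}{364541}$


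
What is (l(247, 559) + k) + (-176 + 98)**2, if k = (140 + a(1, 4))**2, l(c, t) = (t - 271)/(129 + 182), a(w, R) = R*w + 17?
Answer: 9953843/311 ≈ 32006.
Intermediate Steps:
a(w, R) = 17 + R*w
l(c, t) = -271/311 + t/311 (l(c, t) = (-271 + t)/311 = (-271 + t)*(1/311) = -271/311 + t/311)
k = 25921 (k = (140 + (17 + 4*1))**2 = (140 + (17 + 4))**2 = (140 + 21)**2 = 161**2 = 25921)
(l(247, 559) + k) + (-176 + 98)**2 = ((-271/311 + (1/311)*559) + 25921) + (-176 + 98)**2 = ((-271/311 + 559/311) + 25921) + (-78)**2 = (288/311 + 25921) + 6084 = 8061719/311 + 6084 = 9953843/311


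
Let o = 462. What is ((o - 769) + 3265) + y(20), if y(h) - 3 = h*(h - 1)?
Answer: 3341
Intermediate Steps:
y(h) = 3 + h*(-1 + h) (y(h) = 3 + h*(h - 1) = 3 + h*(-1 + h))
((o - 769) + 3265) + y(20) = ((462 - 769) + 3265) + (3 + 20**2 - 1*20) = (-307 + 3265) + (3 + 400 - 20) = 2958 + 383 = 3341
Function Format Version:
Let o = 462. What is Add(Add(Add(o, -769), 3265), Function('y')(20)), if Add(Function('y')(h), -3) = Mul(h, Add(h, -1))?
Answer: 3341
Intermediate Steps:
Function('y')(h) = Add(3, Mul(h, Add(-1, h))) (Function('y')(h) = Add(3, Mul(h, Add(h, -1))) = Add(3, Mul(h, Add(-1, h))))
Add(Add(Add(o, -769), 3265), Function('y')(20)) = Add(Add(Add(462, -769), 3265), Add(3, Pow(20, 2), Mul(-1, 20))) = Add(Add(-307, 3265), Add(3, 400, -20)) = Add(2958, 383) = 3341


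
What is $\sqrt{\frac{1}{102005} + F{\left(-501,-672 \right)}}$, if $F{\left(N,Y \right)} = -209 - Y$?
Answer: $\frac{2 \sqrt{1204381093395}}{102005} \approx 21.517$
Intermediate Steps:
$\sqrt{\frac{1}{102005} + F{\left(-501,-672 \right)}} = \sqrt{\frac{1}{102005} - -463} = \sqrt{\frac{1}{102005} + \left(-209 + 672\right)} = \sqrt{\frac{1}{102005} + 463} = \sqrt{\frac{47228316}{102005}} = \frac{2 \sqrt{1204381093395}}{102005}$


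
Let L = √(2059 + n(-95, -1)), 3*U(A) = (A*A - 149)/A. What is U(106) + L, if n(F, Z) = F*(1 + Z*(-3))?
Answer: 11087/318 + √1679 ≈ 75.840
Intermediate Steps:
n(F, Z) = F*(1 - 3*Z)
U(A) = (-149 + A²)/(3*A) (U(A) = ((A*A - 149)/A)/3 = ((A² - 149)/A)/3 = ((-149 + A²)/A)/3 = (-149 + A²)/(3*A))
L = √1679 (L = √(2059 - 95*(1 - 3*(-1))) = √(2059 - 95*(1 + 3)) = √(2059 - 95*4) = √(2059 - 380) = √1679 ≈ 40.976)
U(106) + L = (⅓)*(-149 + 106²)/106 + √1679 = (⅓)*(1/106)*(-149 + 11236) + √1679 = (⅓)*(1/106)*11087 + √1679 = 11087/318 + √1679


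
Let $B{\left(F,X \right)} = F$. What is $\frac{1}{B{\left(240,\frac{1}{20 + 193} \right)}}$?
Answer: $\frac{1}{240} \approx 0.0041667$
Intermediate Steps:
$\frac{1}{B{\left(240,\frac{1}{20 + 193} \right)}} = \frac{1}{240}$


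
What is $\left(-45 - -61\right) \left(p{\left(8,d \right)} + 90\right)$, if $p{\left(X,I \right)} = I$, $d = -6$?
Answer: $1344$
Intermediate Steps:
$\left(-45 - -61\right) \left(p{\left(8,d \right)} + 90\right) = \left(-45 - -61\right) \left(-6 + 90\right) = \left(-45 + 61\right) 84 = 16 \cdot 84 = 1344$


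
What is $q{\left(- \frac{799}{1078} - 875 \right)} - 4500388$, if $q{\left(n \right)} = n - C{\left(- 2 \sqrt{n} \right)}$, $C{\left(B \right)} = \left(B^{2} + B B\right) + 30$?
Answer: $- \frac{692120323}{154} \approx -4.4943 \cdot 10^{6}$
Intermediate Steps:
$C{\left(B \right)} = 30 + 2 B^{2}$ ($C{\left(B \right)} = \left(B^{2} + B^{2}\right) + 30 = 2 B^{2} + 30 = 30 + 2 B^{2}$)
$q{\left(n \right)} = -30 - 7 n$ ($q{\left(n \right)} = n - \left(30 + 2 \left(- 2 \sqrt{n}\right)^{2}\right) = n - \left(30 + 2 \cdot 4 n\right) = n - \left(30 + 8 n\right) = -30 - 7 n$)
$q{\left(- \frac{799}{1078} - 875 \right)} - 4500388 = \left(-30 - 7 \left(- \frac{799}{1078} - 875\right)\right) - 4500388 = \left(-30 - - \frac{944049}{154}\right) - 4500388 = \left(-30 + \frac{944049}{154}\right) - 4500388 = \frac{939429}{154} - 4500388 = - \frac{692120323}{154}$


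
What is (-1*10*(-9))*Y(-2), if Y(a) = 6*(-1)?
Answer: -540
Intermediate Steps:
Y(a) = -6
(-1*10*(-9))*Y(-2) = (-1*10*(-9))*(-6) = -10*(-9)*(-6) = 90*(-6) = -540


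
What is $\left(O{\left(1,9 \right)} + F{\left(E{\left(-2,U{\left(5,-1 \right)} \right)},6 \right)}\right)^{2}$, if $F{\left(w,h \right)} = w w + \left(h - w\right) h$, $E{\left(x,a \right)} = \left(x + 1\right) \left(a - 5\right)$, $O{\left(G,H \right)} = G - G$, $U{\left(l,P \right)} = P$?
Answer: $1296$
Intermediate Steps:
$O{\left(G,H \right)} = 0$
$E{\left(x,a \right)} = \left(1 + x\right) \left(-5 + a\right)$
$F{\left(w,h \right)} = w^{2} + h \left(h - w\right)$
$\left(O{\left(1,9 \right)} + F{\left(E{\left(-2,U{\left(5,-1 \right)} \right)},6 \right)}\right)^{2} = \left(0 + \left(6^{2} + \left(-5 - 1 - -10 - -2\right)^{2} - 6 \left(-5 - 1 - -10 - -2\right)\right)\right)^{2} = \left(0 + \left(36 + \left(-5 - 1 + 10 + 2\right)^{2} - 6 \left(-5 - 1 + 10 + 2\right)\right)\right)^{2} = \left(0 + \left(36 + 6^{2} - 6 \cdot 6\right)\right)^{2} = \left(0 + \left(36 + 36 - 36\right)\right)^{2} = \left(0 + 36\right)^{2} = 36^{2} = 1296$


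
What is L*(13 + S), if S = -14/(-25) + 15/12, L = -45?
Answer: -13329/20 ≈ -666.45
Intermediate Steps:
S = 181/100 (S = -14*(-1/25) + 15*(1/12) = 14/25 + 5/4 = 181/100 ≈ 1.8100)
L*(13 + S) = -45*(13 + 181/100) = -45*1481/100 = -13329/20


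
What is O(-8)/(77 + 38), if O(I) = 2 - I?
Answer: 2/23 ≈ 0.086957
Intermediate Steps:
O(-8)/(77 + 38) = (2 - 1*(-8))/(77 + 38) = (2 + 8)/115 = 10*(1/115) = 2/23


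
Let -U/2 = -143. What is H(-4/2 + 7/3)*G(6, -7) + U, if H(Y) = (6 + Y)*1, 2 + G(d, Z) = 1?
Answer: 839/3 ≈ 279.67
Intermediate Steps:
U = 286 (U = -2*(-143) = 286)
G(d, Z) = -1 (G(d, Z) = -2 + 1 = -1)
H(Y) = 6 + Y
H(-4/2 + 7/3)*G(6, -7) + U = (6 + (-4/2 + 7/3))*(-1) + 286 = (6 + (-4*½ + 7*(⅓)))*(-1) + 286 = (6 + (-2 + 7/3))*(-1) + 286 = (6 + ⅓)*(-1) + 286 = (19/3)*(-1) + 286 = -19/3 + 286 = 839/3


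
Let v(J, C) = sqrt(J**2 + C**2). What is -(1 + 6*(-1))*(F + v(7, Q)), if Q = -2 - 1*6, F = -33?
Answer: -165 + 5*sqrt(113) ≈ -111.85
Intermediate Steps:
Q = -8 (Q = -2 - 6 = -8)
v(J, C) = sqrt(C**2 + J**2)
-(1 + 6*(-1))*(F + v(7, Q)) = -(1 + 6*(-1))*(-33 + sqrt((-8)**2 + 7**2)) = -(1 - 6)*(-33 + sqrt(64 + 49)) = -(-5)*(-33 + sqrt(113)) = -(165 - 5*sqrt(113)) = -165 + 5*sqrt(113)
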